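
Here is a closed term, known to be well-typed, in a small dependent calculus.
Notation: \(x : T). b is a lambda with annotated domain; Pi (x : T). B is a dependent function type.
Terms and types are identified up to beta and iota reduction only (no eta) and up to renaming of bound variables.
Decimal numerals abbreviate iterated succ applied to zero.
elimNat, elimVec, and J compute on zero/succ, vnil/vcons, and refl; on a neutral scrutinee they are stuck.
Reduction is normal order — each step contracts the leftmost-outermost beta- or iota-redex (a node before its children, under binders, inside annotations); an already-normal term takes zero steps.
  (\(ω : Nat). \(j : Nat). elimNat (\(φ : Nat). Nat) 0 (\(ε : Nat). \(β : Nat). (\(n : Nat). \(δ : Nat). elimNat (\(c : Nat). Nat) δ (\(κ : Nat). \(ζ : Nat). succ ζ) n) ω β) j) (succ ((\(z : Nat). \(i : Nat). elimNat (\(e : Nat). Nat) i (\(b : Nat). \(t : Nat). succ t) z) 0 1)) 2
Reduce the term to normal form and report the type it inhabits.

resulting normal form:
  4
type:
  Nat
observation: the first redex contracted is a beta-redex; the normal form is reached in 33 normal-order steps.


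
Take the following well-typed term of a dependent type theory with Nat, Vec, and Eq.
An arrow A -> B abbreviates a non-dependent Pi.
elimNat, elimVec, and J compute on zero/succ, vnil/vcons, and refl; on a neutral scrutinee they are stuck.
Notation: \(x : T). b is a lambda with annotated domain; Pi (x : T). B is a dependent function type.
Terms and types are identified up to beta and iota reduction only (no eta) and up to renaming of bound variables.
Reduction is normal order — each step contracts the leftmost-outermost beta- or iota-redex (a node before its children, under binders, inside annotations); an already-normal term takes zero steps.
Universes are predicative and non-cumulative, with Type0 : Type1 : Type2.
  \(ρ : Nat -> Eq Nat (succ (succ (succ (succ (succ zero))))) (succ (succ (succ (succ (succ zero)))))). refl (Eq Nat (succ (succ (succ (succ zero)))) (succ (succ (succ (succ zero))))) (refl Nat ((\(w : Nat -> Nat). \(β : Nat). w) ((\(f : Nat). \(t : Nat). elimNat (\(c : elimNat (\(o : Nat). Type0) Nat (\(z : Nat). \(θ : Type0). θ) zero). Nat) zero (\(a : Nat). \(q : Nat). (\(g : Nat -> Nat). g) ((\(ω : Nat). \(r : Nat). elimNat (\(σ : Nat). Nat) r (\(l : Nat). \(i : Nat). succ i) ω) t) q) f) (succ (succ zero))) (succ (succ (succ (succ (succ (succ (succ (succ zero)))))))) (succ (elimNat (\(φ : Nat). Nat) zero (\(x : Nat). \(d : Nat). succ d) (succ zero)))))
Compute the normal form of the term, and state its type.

resulting normal form:
  \(ρ : Nat -> Eq Nat (succ (succ (succ (succ (succ zero))))) (succ (succ (succ (succ (succ zero)))))). refl (Eq Nat (succ (succ (succ (succ zero)))) (succ (succ (succ (succ zero))))) (refl Nat (succ (succ (succ (succ zero)))))
the term's type:
  (Nat -> Eq Nat (succ (succ (succ (succ (succ zero))))) (succ (succ (succ (succ (succ zero)))))) -> Eq (Eq Nat (succ (succ (succ (succ zero)))) (succ (succ (succ (succ zero))))) (refl Nat (succ (succ (succ (succ zero))))) (refl Nat (succ (succ (succ (succ zero)))))


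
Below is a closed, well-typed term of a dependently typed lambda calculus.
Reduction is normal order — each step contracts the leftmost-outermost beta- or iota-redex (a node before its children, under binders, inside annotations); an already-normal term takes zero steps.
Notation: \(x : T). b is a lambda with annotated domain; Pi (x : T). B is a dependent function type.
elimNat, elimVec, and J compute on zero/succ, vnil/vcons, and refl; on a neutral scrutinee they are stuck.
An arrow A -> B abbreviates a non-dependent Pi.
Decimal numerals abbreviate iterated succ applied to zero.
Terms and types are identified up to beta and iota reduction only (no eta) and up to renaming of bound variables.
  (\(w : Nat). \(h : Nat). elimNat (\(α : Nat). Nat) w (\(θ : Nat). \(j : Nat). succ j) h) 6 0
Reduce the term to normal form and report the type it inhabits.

normal form:
  6
inferred type:
  Nat
observation: the leftmost-outermost redex is a beta-redex, and normalization takes 3 steps.


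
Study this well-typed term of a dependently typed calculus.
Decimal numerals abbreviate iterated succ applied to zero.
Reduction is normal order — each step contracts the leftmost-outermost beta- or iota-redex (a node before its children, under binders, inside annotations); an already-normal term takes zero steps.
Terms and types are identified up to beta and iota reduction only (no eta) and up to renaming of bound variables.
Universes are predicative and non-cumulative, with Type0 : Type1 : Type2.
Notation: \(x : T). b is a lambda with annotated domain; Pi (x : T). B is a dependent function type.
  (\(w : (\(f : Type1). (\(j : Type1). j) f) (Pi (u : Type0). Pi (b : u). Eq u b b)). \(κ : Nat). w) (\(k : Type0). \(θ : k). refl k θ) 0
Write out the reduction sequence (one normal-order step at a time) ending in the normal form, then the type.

normal-order reduction:
  (\(w : (\(f : Type1). (\(j : Type1). j) f) (Pi (u : Type0). Pi (b : u). Eq u b b)). \(κ : Nat). w) (\(k : Type0). \(θ : k). refl k θ) 0
  ~> (\(w : Nat). \(f : Type0). \(j : f). refl f j) 0
  ~> \(w : Type0). \(f : w). refl w f
inferred type:
  Pi (w : Type0). Pi (f : w). Eq w f f


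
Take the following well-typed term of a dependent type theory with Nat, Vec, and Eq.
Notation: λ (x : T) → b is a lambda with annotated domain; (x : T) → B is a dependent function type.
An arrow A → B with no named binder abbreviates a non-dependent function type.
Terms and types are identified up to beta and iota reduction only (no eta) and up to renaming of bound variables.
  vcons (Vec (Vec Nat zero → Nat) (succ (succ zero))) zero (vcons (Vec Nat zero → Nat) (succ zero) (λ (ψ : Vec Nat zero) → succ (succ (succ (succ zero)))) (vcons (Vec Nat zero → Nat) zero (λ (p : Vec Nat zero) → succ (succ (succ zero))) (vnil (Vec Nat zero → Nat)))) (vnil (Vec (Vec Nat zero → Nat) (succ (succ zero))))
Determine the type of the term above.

the term's type:
  Vec (Vec (Vec Nat zero → Nat) (succ (succ zero))) (succ zero)


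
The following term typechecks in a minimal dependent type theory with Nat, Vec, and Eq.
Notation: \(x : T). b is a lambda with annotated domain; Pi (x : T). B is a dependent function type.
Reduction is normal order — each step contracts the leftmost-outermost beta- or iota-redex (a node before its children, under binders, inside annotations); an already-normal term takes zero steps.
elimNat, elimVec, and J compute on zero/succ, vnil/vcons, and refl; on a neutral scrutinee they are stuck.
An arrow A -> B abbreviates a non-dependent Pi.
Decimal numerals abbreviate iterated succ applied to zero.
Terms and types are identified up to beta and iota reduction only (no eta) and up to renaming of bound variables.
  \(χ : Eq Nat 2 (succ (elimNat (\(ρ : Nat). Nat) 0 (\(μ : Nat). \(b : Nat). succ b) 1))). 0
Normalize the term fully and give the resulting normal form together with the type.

reduced normal form:
  \(χ : Eq Nat 2 2). 0
type:
  Eq Nat 2 2 -> Nat
observation: the first redex contracted is an elimNat iota-redex; the normal form is reached in 4 normal-order steps.


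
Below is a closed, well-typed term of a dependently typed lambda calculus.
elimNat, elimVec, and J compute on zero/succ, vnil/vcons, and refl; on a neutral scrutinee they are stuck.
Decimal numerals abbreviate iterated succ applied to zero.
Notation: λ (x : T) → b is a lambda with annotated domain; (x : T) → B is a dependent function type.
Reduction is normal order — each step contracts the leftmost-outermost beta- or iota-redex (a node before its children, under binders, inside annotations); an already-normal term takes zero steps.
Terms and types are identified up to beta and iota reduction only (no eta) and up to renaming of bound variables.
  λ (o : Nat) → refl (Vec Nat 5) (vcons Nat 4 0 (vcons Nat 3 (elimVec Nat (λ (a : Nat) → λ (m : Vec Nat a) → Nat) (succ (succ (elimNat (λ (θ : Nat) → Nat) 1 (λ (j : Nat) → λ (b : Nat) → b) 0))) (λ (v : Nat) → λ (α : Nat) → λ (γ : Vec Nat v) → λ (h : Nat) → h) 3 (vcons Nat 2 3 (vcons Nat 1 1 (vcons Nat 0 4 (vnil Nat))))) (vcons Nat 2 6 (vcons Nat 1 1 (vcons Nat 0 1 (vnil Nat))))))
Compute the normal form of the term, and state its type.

normal form:
  λ (o : Nat) → refl (Vec Nat 5) (vcons Nat 4 0 (vcons Nat 3 3 (vcons Nat 2 6 (vcons Nat 1 1 (vcons Nat 0 1 (vnil Nat))))))
the term's type:
  (o : Nat) → Eq (Vec Nat 5) (vcons Nat 4 0 (vcons Nat 3 3 (vcons Nat 2 6 (vcons Nat 1 1 (vcons Nat 0 1 (vnil Nat)))))) (vcons Nat 4 0 (vcons Nat 3 3 (vcons Nat 2 6 (vcons Nat 1 1 (vcons Nat 0 1 (vnil Nat))))))
observation: 17 normal-order steps normalize the term, beginning with an elimVec iota-redex.


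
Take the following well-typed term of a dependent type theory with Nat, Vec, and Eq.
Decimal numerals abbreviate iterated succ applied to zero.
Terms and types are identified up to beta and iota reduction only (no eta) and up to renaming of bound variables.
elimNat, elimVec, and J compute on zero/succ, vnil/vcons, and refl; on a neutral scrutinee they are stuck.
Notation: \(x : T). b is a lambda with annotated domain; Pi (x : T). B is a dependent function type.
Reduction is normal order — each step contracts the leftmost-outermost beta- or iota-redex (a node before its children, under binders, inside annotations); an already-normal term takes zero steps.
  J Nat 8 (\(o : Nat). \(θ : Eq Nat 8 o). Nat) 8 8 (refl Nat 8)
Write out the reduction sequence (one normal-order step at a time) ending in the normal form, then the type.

reduction (normal order):
  J Nat 8 (\(o : Nat). \(θ : Eq Nat 8 o). Nat) 8 8 (refl Nat 8)
  ~> 8
type:
  Nat


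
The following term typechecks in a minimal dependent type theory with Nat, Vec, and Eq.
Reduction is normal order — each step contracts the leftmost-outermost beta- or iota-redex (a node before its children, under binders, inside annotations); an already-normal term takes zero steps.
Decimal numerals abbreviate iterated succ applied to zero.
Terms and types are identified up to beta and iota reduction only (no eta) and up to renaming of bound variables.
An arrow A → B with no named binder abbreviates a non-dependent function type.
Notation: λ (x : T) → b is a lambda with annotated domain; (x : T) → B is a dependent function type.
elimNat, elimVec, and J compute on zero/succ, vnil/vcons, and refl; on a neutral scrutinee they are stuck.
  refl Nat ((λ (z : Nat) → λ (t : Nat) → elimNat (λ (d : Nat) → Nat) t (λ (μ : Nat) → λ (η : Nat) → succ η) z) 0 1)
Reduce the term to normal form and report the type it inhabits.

normal form:
  refl Nat 1
the term's type:
  Eq Nat 1 1
observation: 3 normal-order steps separate the term from its normal form.


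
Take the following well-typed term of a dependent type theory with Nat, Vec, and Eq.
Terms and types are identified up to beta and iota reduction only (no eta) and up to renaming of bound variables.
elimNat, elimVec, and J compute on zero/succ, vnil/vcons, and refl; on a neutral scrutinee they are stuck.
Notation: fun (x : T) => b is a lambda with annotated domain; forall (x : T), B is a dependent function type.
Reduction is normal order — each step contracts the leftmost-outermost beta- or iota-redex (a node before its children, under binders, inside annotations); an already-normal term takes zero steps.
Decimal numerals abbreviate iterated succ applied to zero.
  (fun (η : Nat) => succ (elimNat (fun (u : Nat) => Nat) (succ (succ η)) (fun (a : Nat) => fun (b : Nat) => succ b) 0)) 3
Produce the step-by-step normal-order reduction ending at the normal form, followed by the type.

normal-order reduction sequence:
  (fun (η : Nat) => succ (elimNat (fun (u : Nat) => Nat) (succ (succ η)) (fun (a : Nat) => fun (b : Nat) => succ b) 0)) 3
  ~> succ (elimNat (fun (η : Nat) => Nat) 5 (fun (u : Nat) => fun (a : Nat) => succ a) 0)
  ~> 6
type:
  Nat


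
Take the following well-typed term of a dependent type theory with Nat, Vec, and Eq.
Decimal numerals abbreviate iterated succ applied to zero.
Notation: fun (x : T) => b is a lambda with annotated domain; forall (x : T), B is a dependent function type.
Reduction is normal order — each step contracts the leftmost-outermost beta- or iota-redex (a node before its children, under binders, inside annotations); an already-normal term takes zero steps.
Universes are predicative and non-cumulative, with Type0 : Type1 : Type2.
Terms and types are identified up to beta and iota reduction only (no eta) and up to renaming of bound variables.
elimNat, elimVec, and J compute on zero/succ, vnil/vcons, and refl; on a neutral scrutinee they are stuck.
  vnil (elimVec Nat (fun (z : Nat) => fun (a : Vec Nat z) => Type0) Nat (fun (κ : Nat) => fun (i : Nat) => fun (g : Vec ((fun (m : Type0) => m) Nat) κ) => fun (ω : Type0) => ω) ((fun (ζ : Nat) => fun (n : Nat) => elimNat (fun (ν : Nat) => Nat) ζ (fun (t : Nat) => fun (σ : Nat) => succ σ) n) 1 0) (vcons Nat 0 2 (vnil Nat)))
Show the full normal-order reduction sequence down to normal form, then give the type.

normal-order reduction:
  vnil (elimVec Nat (fun (z : Nat) => fun (a : Vec Nat z) => Type0) Nat (fun (κ : Nat) => fun (i : Nat) => fun (g : Vec ((fun (m : Type0) => m) Nat) κ) => fun (ω : Type0) => ω) ((fun (ζ : Nat) => fun (n : Nat) => elimNat (fun (ν : Nat) => Nat) ζ (fun (t : Nat) => fun (σ : Nat) => succ σ) n) 1 0) (vcons Nat 0 2 (vnil Nat)))
  ~> vnil ((fun (z : Nat) => fun (a : Nat) => fun (κ : Vec ((fun (i : Type0) => i) Nat) z) => fun (g : Type0) => g) 0 2 (vnil Nat) (elimVec Nat (fun (m : Nat) => fun (ω : Vec Nat m) => Type0) Nat (fun (ζ : Nat) => fun (n : Nat) => fun (ν : Vec ((fun (t : Type0) => t) Nat) ζ) => fun (σ : Type0) => σ) 0 (vnil Nat)))
  ~> vnil ((fun (z : Nat) => fun (a : Vec ((fun (κ : Type0) => κ) Nat) 0) => fun (i : Type0) => i) 2 (vnil Nat) (elimVec Nat (fun (g : Nat) => fun (m : Vec Nat g) => Type0) Nat (fun (ω : Nat) => fun (ζ : Nat) => fun (n : Vec ((fun (ν : Type0) => ν) Nat) ω) => fun (t : Type0) => t) 0 (vnil Nat)))
  ~> vnil ((fun (z : Vec ((fun (a : Type0) => a) Nat) 0) => fun (κ : Type0) => κ) (vnil Nat) (elimVec Nat (fun (i : Nat) => fun (g : Vec Nat i) => Type0) Nat (fun (m : Nat) => fun (ω : Nat) => fun (ζ : Vec ((fun (n : Type0) => n) Nat) m) => fun (ν : Type0) => ν) 0 (vnil Nat)))
  ~> vnil ((fun (z : Type0) => z) (elimVec Nat (fun (a : Nat) => fun (κ : Vec Nat a) => Type0) Nat (fun (i : Nat) => fun (g : Nat) => fun (m : Vec ((fun (ω : Type0) => ω) Nat) i) => fun (ζ : Type0) => ζ) 0 (vnil Nat)))
  ~> vnil (elimVec Nat (fun (z : Nat) => fun (a : Vec Nat z) => Type0) Nat (fun (κ : Nat) => fun (i : Nat) => fun (g : Vec ((fun (m : Type0) => m) Nat) κ) => fun (ω : Type0) => ω) 0 (vnil Nat))
  ~> vnil Nat
inferred type:
  Vec Nat 0


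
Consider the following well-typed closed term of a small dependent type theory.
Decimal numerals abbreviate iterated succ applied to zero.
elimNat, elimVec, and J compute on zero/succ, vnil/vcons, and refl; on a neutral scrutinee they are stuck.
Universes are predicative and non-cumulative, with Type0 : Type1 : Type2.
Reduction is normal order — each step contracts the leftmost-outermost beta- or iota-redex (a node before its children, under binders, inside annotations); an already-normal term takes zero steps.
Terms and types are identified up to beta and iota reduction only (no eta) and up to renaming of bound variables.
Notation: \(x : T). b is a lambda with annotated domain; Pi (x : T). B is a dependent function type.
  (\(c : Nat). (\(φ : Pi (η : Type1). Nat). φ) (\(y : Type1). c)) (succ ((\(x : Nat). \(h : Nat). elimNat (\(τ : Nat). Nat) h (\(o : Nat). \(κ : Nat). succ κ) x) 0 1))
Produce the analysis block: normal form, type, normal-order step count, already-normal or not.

normal form:
  \(c : Type1). 2
type:
  Pi (c : Type1). Nat
steps to reach normal form (normal order): 5
term was already normal: no
first contracted redex: a beta-redex


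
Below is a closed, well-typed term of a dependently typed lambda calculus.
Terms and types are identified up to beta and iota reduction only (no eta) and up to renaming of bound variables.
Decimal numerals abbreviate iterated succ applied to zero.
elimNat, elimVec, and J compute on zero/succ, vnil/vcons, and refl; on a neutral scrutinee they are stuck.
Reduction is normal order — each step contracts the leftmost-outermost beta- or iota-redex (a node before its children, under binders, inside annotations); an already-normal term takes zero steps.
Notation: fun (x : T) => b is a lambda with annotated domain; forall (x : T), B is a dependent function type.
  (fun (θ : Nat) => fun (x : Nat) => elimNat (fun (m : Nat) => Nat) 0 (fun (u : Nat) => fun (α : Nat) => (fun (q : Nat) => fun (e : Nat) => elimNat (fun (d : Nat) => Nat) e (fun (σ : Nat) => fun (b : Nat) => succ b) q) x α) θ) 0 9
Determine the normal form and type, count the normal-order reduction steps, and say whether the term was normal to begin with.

normal form:
  0
the term's type:
  Nat
steps to reach normal form (normal order): 3
already normal: no
first redex: a beta-redex


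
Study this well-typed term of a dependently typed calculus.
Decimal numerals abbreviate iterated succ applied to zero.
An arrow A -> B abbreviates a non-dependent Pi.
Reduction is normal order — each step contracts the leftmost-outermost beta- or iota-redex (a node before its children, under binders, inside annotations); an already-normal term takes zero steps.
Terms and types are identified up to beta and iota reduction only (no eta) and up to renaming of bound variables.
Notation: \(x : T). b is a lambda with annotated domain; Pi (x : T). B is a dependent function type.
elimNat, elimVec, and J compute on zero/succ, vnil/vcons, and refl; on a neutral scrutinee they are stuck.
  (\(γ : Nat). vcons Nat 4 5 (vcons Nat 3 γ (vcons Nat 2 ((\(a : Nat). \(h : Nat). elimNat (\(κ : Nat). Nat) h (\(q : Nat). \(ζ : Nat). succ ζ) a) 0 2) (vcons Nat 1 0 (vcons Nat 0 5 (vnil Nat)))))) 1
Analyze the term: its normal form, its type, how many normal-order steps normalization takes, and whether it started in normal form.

normal form:
  vcons Nat 4 5 (vcons Nat 3 1 (vcons Nat 2 2 (vcons Nat 1 0 (vcons Nat 0 5 (vnil Nat)))))
inferred type:
  Vec Nat 5
reduction steps (normal order): 4
already normal: no
first redex: a beta-redex


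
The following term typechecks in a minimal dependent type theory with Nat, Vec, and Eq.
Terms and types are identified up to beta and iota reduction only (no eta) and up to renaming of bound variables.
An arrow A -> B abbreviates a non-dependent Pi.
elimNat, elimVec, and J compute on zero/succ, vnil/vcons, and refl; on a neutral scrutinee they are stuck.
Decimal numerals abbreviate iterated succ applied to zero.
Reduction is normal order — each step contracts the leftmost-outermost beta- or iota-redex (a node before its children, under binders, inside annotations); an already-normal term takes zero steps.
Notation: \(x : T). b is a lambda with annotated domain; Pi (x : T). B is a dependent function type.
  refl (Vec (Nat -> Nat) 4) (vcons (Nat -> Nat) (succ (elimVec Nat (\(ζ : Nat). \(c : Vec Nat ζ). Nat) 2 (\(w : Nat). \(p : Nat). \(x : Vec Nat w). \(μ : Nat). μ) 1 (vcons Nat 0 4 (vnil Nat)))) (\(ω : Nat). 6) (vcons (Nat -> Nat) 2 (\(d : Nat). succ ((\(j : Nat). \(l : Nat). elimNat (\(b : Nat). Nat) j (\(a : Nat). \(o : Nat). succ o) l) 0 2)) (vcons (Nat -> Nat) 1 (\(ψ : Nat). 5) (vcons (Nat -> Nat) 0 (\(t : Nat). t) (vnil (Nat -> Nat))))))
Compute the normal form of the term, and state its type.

reduced normal form:
  refl (Vec (Nat -> Nat) 4) (vcons (Nat -> Nat) 3 (\(ζ : Nat). 6) (vcons (Nat -> Nat) 2 (\(c : Nat). 3) (vcons (Nat -> Nat) 1 (\(w : Nat). 5) (vcons (Nat -> Nat) 0 (\(p : Nat). p) (vnil (Nat -> Nat))))))
type:
  Eq (Vec (Nat -> Nat) 4) (vcons (Nat -> Nat) 3 (\(ζ : Nat). 6) (vcons (Nat -> Nat) 2 (\(c : Nat). 3) (vcons (Nat -> Nat) 1 (\(w : Nat). 5) (vcons (Nat -> Nat) 0 (\(p : Nat). p) (vnil (Nat -> Nat)))))) (vcons (Nat -> Nat) 3 (\(x : Nat). 6) (vcons (Nat -> Nat) 2 (\(μ : Nat). 3) (vcons (Nat -> Nat) 1 (\(ω : Nat). 5) (vcons (Nat -> Nat) 0 (\(d : Nat). d) (vnil (Nat -> Nat))))))


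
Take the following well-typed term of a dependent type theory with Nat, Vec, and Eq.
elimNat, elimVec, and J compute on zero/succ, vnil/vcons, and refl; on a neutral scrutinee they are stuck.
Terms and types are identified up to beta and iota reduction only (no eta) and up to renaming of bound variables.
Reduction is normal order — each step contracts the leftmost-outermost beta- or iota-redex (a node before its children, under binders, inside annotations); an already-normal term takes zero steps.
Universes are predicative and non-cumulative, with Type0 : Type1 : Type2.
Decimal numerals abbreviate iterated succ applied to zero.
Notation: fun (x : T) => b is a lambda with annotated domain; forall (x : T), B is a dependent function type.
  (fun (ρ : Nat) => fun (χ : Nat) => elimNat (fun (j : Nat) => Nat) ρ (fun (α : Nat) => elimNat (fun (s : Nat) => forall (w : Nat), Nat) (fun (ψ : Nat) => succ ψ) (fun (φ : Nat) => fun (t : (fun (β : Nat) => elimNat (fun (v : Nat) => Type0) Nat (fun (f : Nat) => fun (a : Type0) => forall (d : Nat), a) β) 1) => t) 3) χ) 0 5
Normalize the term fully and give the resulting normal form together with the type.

resulting normal form:
  5
inferred type:
  Nat


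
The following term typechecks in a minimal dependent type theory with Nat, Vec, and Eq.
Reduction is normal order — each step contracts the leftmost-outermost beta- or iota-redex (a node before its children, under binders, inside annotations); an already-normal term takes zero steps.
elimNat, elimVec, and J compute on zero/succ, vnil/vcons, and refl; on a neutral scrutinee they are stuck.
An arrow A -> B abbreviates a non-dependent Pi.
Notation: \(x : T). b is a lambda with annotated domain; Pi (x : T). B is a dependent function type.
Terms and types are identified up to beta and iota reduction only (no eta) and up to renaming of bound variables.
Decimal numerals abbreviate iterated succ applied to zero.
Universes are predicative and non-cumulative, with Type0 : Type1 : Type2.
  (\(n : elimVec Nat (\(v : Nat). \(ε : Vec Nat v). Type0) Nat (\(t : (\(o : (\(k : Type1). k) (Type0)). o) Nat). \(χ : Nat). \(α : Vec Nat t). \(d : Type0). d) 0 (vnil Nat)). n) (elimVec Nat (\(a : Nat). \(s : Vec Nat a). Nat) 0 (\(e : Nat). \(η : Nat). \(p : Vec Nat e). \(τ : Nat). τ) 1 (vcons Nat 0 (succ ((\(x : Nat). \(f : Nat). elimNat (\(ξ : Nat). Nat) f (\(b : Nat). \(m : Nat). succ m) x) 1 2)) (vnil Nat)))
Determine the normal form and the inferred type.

resulting normal form:
  0
the term's type:
  Nat
observation: 7 normal-order steps normalize the term, beginning with a beta-redex.


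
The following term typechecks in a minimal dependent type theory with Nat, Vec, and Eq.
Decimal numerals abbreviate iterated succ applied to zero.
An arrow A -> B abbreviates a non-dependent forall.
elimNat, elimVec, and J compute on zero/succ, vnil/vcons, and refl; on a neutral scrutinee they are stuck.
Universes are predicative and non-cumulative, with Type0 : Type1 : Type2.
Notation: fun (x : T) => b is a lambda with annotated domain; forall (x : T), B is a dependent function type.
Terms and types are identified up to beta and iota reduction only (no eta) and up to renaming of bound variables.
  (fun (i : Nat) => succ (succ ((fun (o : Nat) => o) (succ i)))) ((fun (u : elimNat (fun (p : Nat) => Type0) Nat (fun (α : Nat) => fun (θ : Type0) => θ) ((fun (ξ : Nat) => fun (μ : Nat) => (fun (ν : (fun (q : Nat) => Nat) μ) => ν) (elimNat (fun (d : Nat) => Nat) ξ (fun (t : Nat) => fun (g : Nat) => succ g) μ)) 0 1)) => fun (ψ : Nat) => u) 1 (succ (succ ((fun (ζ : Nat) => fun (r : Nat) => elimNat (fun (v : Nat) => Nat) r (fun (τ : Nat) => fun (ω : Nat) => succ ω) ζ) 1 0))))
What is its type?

inferred type:
  Nat


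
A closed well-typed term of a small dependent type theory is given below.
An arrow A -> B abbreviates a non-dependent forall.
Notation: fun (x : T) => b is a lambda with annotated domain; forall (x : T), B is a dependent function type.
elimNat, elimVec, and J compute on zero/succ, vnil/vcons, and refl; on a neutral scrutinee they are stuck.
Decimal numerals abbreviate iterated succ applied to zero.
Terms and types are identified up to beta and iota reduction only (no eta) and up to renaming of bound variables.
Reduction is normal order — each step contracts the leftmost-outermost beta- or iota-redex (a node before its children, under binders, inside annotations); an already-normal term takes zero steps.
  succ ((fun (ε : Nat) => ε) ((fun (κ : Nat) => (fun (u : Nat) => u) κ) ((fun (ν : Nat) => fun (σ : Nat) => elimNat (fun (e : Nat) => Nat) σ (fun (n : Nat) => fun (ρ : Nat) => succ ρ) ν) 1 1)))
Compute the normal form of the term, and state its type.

normal form:
  3
inferred type:
  Nat


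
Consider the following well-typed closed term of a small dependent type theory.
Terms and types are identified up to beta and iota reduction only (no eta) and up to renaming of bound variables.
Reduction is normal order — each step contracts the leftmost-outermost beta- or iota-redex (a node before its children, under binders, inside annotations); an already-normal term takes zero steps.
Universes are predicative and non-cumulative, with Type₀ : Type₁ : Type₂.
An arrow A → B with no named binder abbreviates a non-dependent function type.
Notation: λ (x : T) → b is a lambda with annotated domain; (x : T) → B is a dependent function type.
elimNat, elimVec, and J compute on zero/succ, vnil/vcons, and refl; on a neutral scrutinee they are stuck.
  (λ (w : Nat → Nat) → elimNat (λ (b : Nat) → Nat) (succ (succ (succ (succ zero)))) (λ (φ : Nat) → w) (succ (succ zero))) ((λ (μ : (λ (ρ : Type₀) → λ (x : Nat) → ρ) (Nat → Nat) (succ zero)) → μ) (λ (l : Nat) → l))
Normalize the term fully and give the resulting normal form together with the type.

resulting normal form:
  succ (succ (succ (succ zero)))
inferred type:
  Nat
observation: the leftmost-outermost redex is a beta-redex, and normalization takes 10 steps.


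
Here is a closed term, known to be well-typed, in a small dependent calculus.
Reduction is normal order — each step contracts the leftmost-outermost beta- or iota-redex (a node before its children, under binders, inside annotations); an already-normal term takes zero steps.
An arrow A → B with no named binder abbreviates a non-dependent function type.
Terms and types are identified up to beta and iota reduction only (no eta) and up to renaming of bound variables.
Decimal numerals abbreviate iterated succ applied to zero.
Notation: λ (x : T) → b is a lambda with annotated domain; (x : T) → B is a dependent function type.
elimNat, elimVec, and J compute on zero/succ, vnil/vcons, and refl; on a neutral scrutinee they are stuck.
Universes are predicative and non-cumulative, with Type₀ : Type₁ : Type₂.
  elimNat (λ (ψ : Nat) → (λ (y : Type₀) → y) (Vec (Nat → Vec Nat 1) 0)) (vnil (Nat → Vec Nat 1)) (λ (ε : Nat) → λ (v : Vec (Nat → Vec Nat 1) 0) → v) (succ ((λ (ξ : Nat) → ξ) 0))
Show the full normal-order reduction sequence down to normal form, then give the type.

normal-order reduction:
  elimNat (λ (ψ : Nat) → (λ (y : Type₀) → y) (Vec (Nat → Vec Nat 1) 0)) (vnil (Nat → Vec Nat 1)) (λ (ε : Nat) → λ (v : Vec (Nat → Vec Nat 1) 0) → v) (succ ((λ (ξ : Nat) → ξ) 0))
  ~> (λ (ψ : Nat) → λ (y : Vec (Nat → Vec Nat 1) 0) → y) ((λ (ε : Nat) → ε) 0) (elimNat (λ (v : Nat) → (λ (ξ : Type₀) → ξ) (Vec (Nat → Vec Nat 1) 0)) (vnil (Nat → Vec Nat 1)) (λ (i : Nat) → λ (ω : Vec (Nat → Vec Nat 1) 0) → ω) ((λ (γ : Nat) → γ) 0))
  ~> (λ (ψ : Vec (Nat → Vec Nat 1) 0) → ψ) (elimNat (λ (y : Nat) → (λ (ε : Type₀) → ε) (Vec (Nat → Vec Nat 1) 0)) (vnil (Nat → Vec Nat 1)) (λ (v : Nat) → λ (ξ : Vec (Nat → Vec Nat 1) 0) → ξ) ((λ (i : Nat) → i) 0))
  ~> elimNat (λ (ψ : Nat) → (λ (y : Type₀) → y) (Vec (Nat → Vec Nat 1) 0)) (vnil (Nat → Vec Nat 1)) (λ (ε : Nat) → λ (v : Vec (Nat → Vec Nat 1) 0) → v) ((λ (ξ : Nat) → ξ) 0)
  ~> elimNat (λ (ψ : Nat) → Vec (Nat → Vec Nat 1) 0) (vnil (Nat → Vec Nat 1)) (λ (y : Nat) → λ (ε : Vec (Nat → Vec Nat 1) 0) → ε) ((λ (v : Nat) → v) 0)
  ~> elimNat (λ (ψ : Nat) → Vec (Nat → Vec Nat 1) 0) (vnil (Nat → Vec Nat 1)) (λ (y : Nat) → λ (ε : Vec (Nat → Vec Nat 1) 0) → ε) 0
  ~> vnil (Nat → Vec Nat 1)
inferred type:
  Vec (Nat → Vec Nat 1) 0


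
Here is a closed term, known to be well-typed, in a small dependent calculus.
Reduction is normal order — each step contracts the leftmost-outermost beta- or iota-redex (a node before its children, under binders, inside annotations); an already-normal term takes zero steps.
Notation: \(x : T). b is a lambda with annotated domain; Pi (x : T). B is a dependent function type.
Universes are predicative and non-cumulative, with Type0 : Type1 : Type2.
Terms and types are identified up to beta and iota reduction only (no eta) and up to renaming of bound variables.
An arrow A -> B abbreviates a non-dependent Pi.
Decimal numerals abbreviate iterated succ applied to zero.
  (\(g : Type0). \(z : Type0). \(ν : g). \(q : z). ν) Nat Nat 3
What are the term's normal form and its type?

normal form:
  \(g : Nat). 3
the term's type:
  Nat -> Nat
observation: contracting a beta-redex first, the term normalizes in 3 steps.


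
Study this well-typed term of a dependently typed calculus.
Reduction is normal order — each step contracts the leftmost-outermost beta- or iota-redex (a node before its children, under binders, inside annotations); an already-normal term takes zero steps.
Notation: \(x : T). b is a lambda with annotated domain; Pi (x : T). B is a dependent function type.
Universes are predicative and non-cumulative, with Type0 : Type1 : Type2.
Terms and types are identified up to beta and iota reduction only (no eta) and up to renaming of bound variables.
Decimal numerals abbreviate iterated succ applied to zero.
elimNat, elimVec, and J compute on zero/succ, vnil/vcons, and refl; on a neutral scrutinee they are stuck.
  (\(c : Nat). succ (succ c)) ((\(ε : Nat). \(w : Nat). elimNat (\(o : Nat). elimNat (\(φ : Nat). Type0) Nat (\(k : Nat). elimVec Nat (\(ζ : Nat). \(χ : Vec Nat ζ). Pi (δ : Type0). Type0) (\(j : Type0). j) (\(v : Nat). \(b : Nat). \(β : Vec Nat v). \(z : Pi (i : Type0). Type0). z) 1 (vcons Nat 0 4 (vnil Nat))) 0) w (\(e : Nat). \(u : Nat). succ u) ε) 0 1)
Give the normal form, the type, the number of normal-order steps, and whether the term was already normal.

resulting normal form:
  3
type:
  Nat
normal-order step count: 4
term was already normal: no
first redex: a beta-redex


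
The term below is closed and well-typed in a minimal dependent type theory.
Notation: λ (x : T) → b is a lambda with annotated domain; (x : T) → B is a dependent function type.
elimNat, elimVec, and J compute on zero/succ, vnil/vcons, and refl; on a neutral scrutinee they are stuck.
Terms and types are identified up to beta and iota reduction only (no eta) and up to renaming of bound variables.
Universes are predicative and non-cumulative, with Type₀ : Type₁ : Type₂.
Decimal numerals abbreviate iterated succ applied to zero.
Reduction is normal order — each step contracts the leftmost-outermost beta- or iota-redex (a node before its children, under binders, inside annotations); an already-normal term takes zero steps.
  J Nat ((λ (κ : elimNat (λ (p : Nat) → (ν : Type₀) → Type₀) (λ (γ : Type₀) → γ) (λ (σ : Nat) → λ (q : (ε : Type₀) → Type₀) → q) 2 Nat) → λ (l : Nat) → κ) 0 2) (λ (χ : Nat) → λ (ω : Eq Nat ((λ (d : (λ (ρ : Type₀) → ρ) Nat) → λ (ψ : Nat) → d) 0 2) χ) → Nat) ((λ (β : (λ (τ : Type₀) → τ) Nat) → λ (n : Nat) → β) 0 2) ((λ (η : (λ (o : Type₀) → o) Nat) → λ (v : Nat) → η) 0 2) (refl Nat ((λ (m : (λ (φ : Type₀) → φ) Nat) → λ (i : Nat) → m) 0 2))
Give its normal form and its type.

reduced normal form:
  0
the term's type:
  Nat


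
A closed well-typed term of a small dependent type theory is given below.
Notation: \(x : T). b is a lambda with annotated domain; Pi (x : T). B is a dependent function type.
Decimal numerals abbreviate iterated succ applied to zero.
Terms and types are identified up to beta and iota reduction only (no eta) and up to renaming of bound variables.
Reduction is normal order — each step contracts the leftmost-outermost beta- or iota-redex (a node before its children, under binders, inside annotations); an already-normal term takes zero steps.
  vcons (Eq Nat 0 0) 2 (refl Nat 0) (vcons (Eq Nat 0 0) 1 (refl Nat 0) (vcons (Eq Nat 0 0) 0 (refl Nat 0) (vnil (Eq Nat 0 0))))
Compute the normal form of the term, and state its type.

normal form:
  vcons (Eq Nat 0 0) 2 (refl Nat 0) (vcons (Eq Nat 0 0) 1 (refl Nat 0) (vcons (Eq Nat 0 0) 0 (refl Nat 0) (vnil (Eq Nat 0 0))))
the term's type:
  Vec (Eq Nat 0 0) 3


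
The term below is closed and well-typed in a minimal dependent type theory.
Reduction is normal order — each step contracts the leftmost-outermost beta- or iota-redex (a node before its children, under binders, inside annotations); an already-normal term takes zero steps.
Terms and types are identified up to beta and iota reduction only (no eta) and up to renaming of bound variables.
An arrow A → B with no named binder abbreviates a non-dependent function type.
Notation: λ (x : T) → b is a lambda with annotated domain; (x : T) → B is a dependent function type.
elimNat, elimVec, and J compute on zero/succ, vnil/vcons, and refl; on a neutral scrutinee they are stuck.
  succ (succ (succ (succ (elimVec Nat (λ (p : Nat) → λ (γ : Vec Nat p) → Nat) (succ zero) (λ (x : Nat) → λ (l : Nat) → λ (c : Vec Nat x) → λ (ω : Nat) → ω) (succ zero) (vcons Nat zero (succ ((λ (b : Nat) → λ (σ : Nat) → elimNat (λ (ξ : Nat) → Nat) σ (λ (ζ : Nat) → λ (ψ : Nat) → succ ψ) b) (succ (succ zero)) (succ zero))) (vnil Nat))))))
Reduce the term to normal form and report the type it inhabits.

reduced normal form:
  succ (succ (succ (succ (succ zero))))
the term's type:
  Nat
observation: the term reaches its normal form after 6 normal-order steps.


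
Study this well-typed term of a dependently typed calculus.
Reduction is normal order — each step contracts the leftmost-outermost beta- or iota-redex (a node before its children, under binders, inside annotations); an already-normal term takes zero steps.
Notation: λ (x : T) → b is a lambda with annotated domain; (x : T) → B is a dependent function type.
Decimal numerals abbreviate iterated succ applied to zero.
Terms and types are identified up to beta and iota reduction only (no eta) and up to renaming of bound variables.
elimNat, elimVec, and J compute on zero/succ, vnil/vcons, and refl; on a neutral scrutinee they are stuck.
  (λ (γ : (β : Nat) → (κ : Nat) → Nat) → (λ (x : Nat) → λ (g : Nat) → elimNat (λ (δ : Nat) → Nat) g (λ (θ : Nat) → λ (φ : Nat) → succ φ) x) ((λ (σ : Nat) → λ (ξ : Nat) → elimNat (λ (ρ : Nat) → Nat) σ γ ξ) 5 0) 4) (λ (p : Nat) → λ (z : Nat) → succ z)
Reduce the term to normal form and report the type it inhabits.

normal form:
  9
type:
  Nat
observation: the leftmost-outermost redex is a beta-redex, and normalization takes 22 steps.


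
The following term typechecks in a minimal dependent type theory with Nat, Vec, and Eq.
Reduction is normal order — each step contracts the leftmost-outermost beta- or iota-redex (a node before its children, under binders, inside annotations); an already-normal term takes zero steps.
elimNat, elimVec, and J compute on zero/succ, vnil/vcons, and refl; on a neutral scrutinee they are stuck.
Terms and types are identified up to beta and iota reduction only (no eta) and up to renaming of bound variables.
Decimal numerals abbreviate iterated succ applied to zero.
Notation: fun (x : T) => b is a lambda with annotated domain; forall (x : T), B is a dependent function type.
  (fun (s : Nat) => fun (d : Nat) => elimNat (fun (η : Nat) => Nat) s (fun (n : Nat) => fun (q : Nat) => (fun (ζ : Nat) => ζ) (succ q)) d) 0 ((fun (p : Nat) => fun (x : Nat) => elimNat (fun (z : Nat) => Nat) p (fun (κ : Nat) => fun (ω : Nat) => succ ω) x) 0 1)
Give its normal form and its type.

resulting normal form:
  1
type:
  Nat
observation: the first redex contracted is a beta-redex; the normal form is reached in 13 normal-order steps.


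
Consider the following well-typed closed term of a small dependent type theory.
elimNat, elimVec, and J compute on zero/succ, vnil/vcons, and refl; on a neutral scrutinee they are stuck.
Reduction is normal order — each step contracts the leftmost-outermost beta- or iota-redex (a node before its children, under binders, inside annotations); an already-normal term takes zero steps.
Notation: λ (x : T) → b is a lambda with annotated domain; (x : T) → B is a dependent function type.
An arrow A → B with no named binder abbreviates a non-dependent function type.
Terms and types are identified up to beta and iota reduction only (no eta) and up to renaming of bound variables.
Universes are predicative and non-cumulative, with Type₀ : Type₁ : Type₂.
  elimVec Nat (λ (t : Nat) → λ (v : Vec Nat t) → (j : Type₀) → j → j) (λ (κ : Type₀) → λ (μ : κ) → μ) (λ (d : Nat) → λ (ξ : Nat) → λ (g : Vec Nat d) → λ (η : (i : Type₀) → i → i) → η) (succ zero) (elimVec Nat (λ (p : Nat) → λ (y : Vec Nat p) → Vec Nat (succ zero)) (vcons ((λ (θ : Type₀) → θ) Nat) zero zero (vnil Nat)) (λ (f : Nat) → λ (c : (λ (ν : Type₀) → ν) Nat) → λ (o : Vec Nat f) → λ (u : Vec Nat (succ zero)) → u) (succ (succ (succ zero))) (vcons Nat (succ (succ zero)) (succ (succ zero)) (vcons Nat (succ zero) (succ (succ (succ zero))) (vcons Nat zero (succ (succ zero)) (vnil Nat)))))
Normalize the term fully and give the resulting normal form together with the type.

reduced normal form:
  λ (t : Type₀) → λ (v : t) → v
inferred type:
  (t : Type₀) → t → t


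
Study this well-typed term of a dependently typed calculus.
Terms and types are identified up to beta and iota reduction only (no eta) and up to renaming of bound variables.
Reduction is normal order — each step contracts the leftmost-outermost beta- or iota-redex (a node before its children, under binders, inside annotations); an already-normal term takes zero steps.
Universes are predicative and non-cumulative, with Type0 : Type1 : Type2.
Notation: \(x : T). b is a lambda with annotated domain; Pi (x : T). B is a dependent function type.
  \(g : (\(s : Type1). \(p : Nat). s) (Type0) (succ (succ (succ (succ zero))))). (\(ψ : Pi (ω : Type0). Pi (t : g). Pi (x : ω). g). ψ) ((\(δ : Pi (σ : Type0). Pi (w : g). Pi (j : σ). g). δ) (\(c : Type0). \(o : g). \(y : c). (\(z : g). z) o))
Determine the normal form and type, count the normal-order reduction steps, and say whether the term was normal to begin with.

reduced normal form:
  \(g : Type0). \(s : Type0). \(p : g). \(ψ : s). p
the term's type:
  Pi (g : Type0). Pi (s : Type0). Pi (p : g). Pi (ψ : s). g
steps to reach normal form (normal order): 5
term was already normal: no
first contracted redex: a beta-redex


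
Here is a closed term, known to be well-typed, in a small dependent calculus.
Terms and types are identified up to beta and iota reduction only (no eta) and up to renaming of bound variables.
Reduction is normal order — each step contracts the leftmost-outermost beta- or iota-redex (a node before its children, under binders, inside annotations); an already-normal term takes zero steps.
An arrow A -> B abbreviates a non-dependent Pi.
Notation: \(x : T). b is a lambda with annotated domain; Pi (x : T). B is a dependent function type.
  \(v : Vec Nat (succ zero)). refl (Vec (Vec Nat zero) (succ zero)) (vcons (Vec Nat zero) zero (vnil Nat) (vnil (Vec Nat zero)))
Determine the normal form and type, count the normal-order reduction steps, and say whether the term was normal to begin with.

reduced normal form:
  \(v : Vec Nat (succ zero)). refl (Vec (Vec Nat zero) (succ zero)) (vcons (Vec Nat zero) zero (vnil Nat) (vnil (Vec Nat zero)))
inferred type:
  Vec Nat (succ zero) -> Eq (Vec (Vec Nat zero) (succ zero)) (vcons (Vec Nat zero) zero (vnil Nat) (vnil (Vec Nat zero))) (vcons (Vec Nat zero) zero (vnil Nat) (vnil (Vec Nat zero)))
steps to reach normal form (normal order): 0
term was already normal: yes
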